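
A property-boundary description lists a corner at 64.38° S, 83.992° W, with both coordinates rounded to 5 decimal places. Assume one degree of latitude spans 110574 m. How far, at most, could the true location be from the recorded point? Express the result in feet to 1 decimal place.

Rounding to 5 decimal places leaves each coordinate within ±5e-06° of the true value.
N–S: 5e-06° × 110574 m/° = 0.55287 m.
E–W at 64.38°: 5e-06° × 110574 × cos 64.38° = 5e-06 × 110574 × 0.4324 ≈ 0.239061 m.
Worst case both components are at the extreme and orthogonal: √(0.55287² + 0.239061²) ≈ 0.602342 m.
Converting: 0.602342 m × 3.2808 ft/m ≈ 1.9762 ft.

2.0 feet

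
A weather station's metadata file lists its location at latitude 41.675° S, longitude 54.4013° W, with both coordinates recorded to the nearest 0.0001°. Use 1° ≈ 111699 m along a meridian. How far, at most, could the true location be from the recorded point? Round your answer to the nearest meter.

Rounding to 4 decimal places leaves each coordinate within ±5e-05° of the true value.
Latitude error → 5e-05 × 111699 = 5.58495 m along the meridian.
E–W at 41.675°: 5e-05° × 111699 × cos 41.675° = 5e-05 × 111699 × 0.7469 ≈ 4.17156 m.
Worst case both components are at the extreme and orthogonal: √(5.58495² + 4.17156²) ≈ 6.97091 m.

7 meters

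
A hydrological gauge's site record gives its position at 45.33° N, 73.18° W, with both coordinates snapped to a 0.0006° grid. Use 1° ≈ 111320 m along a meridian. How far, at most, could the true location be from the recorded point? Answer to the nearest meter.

41 meters

With a 0.0006° grid the true value lies within half a step, ±0.0006°/2 = ±0.0003°, of the stored one.
Latitude error → 0.0003 × 111320 = 33.396 m along the meridian.
E–W at 45.33°: 0.0003° × 111320 × cos 45.33° = 0.0003 × 111320 × 0.7030 ≈ 23.4781 m.
Combining orthogonally: (33.396² + 23.4781²)^½ ≈ 40.823 m.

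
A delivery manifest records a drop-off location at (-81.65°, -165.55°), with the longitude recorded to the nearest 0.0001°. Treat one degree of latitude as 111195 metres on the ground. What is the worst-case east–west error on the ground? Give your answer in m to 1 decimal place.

Rounding to 4 decimal places leaves the longitude within ±5e-05° of the true value.
Parallels shrink by cos φ, so at 81.65° a degree of longitude is 111195 × 0.1452 ≈ 16147.7 m.
So at most 5e-05° × 16147.7 ≈ 0.807385 m east–west.

0.8 m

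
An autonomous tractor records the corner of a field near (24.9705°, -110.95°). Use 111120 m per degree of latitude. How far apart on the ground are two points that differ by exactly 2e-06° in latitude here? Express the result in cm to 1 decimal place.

22.2 cm

Along a meridian 2e-06° is 2e-06 × 111120 = 0.22224 m.
That is 0.22224 m = 22.224 cm.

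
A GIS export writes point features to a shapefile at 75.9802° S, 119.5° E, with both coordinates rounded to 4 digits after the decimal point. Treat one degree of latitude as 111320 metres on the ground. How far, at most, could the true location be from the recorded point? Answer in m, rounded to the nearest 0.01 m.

5.73 m

Rounding to 4 decimal places leaves each coordinate within ±5e-05° of the true value.
N–S: 5e-05° × 111320 m/° = 5.566 m.
E–W at 75.9802°: 5e-05° × 111320 × cos 75.9802° = 5e-05 × 111320 × 0.2423 ≈ 1.3484 m.
Worst case both components are at the extreme and orthogonal: √(5.566² + 1.3484²) ≈ 5.727 m.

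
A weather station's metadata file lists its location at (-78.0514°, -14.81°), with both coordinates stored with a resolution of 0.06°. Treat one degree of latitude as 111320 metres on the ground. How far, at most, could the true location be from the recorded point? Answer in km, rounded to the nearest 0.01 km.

With a 0.06° grid the true value lies within half a step, ±0.06°/2 = ±0.03°, of the stored one.
North–south component: 0.03° × 111320 = 3339.6 m.
E–W at 78.0514°: 0.03° × 111320 × cos 78.0514° = 0.03 × 111320 × 0.2070 ≈ 691.411 m.
Combining orthogonally: (3339.6² + 691.411²)^½ ≈ 3410.42 m.
That is 3410.42 m = 3.4104 km.

3.41 km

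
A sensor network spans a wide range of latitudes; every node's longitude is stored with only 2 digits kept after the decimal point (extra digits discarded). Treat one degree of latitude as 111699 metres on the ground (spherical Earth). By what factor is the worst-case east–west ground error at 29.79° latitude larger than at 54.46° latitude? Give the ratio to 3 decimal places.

1.493

Truncating at 2 decimal places can drop up to a full unit in the last place, so the longitude may be off by as much as 0.01°.
Error at 29.79° = 0.01° × 111699 × cos 29.79° ≈ 1117 × 0.8679 = 969.38 m.
Error at 54.46° = 0.01° × 111699 × cos 54.46° ≈ 1117 × 0.5813 = 649.27 m.
The ratio reduces to cos 29.79° / cos 54.46° = 0.8679/0.5813 ≈ 1.4930.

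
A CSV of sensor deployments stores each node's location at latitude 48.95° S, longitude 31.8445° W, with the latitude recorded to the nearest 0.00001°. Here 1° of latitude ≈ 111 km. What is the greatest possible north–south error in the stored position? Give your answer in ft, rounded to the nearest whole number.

Rounding to 5 decimal places leaves the latitude within ±5e-06° of the true value.
North–south distance: 5e-06° × 111000 m/° = 0.555 m.
Converting: 0.555 m × 3.2808 ft/m ≈ 1.8209 ft.

2 ft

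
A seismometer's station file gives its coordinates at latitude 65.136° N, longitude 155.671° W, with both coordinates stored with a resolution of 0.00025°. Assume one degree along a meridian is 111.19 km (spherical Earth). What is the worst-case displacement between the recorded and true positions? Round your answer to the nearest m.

15 m

With a 0.00025° grid the true value lies within half a step, ±0.00025°/2 = ±0.000125°, of the stored one.
Latitude error → 0.000125 × 111190 = 13.8987 m along the meridian.
East–west component at 65.136°: 0.000125° × 111190 × cos 65.136° ≈ 0.000125 × 46751.6 ≈ 5.84395 m.
The two errors are perpendicular, so the maximum displacement is √(13.8987² + 5.84395²) ≈ 15.0774 m.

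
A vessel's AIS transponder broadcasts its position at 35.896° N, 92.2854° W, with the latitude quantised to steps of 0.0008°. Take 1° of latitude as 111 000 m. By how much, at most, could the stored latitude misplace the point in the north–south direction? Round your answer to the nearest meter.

With a 0.0008° grid the true value lies within half a step, ±0.0008°/2 = ±0.0004°, of the stored one.
So the N–S error is at most 0.0004 × 111000 = 44.4 m.

44 meters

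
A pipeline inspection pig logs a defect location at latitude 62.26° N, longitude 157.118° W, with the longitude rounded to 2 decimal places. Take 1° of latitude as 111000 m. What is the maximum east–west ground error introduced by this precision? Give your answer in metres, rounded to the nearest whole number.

258 metres

Rounding to 2 decimal places leaves the longitude within ±0.005° of the true value.
One degree of longitude at 62.26° is 111000 × cos 62.26° ≈ 111000 × 0.4655 = 51666.1 m.
Maximum E–W displacement: 0.005 × 51666.1 = 258.33 m.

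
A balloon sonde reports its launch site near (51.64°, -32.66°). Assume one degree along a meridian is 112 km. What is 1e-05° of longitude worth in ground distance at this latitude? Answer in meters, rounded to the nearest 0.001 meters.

At 51.64° a degree of longitude is 112000 × cos 51.64° ≈ 69507.3 m, so 1e-05° corresponds to 0.695073 m.

0.695 meters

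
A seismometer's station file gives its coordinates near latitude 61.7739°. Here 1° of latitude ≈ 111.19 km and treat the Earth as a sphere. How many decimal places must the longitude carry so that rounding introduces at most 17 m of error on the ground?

At 61.7739° one degree of longitude covers 111190 × cos 61.7739° ≈ 111190 × 0.4730 ≈ 52587.6 m.
N decimal places → at most half a unit in the last place, 0.5 × 10⁻ᴺ° = 52587.6/2 × 10⁻ᴺ m.
Setting 26293.8 × 10⁻ᴺ ≤ 17 gives 10ᴺ ≥ 1547, i.e. N ≥ 3.19.
So 4 decimal places suffice (2.63 m); 3 would allow up to 26.3 m.

4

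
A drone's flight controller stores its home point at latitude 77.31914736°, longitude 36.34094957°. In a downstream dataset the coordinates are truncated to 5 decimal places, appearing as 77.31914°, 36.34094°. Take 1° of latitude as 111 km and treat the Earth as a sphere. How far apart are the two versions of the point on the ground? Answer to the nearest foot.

The latitude changed by +0.00000736° and the longitude by +0.00000957°.
N–S: 0.00000736° × 111000 m/° = 0.81696 m.
E–W at 77.3191°: 0.00000957° × 111000 × cos 77.3191° = 0.00000957 × 111000 × 0.2195 ≈ 0.23319 m.
Hypotenuse of the two orthogonal shifts: √(0.81696² + 0.23319²) = 0.849589 m.
In feet: 0.849589 m ÷ 0.3048 ≈ 2.7874 ft.

3 feet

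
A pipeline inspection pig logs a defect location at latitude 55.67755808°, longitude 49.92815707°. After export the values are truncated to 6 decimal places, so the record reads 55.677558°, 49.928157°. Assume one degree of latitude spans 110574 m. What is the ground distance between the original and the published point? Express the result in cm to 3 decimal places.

0.986 cm

The latitude changed by +0.00000008° and the longitude by +0.00000007°.
N–S: 0.00000008° × 110574 m/° = 0.00884592 m.
E–W at 55.6776°: 0.00000007° × 110574 × cos 55.6776° = 0.00000007 × 110574 × 0.5638 ≈ 0.0043643 m.
Distance: √(0.00884592² + 0.0043643²) ≈ 0.00986394 m.
That is 0.00986394 m = 0.98639 cm.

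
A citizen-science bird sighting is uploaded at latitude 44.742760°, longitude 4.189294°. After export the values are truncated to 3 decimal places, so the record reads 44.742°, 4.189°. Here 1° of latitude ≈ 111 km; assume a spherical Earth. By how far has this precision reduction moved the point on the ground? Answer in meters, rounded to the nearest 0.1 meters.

87.5 meters

Δlat = 44.742760 − 44.742 = +0.000760°; Δlon = 4.189294 − 4.189 = +0.000294°.
North–south shift: 0.000760 × 111000 = 84.36 m.
E–W at 44.742°: 0.000294° × 111000 × cos 44.742° = 0.000294 × 111000 × 0.7103 ≈ 23.1794 m.
Hypotenuse of the two orthogonal shifts: √(84.36² + 23.1794²) = 87.4865 m.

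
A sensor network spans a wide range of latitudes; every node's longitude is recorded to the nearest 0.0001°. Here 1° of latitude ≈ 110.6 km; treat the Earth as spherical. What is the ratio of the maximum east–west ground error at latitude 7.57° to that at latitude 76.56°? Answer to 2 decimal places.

Rounding to 4 decimal places leaves the longitude within ±5e-05° of the true value.
Error at 7.57° = 5e-05° × 110600 × cos 7.57° ≈ 5.53 × 0.9913 = 5.4818 m.
Error at 76.56° = 5e-05° × 110600 × cos 76.56° ≈ 5.53 × 0.2324 = 1.2853 m.
The ratio reduces to cos 7.57° / cos 76.56° = 0.9913/0.2324 ≈ 4.2649.

4.26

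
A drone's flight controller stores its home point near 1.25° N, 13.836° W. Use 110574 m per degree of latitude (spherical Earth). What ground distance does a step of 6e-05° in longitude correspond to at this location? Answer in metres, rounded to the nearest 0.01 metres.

6.63 metres

One degree of longitude here spans 110574 × cos 1.25° = 110574 × 0.9998 ≈ 110548 m; 6e-05° of that is 6.63286 m.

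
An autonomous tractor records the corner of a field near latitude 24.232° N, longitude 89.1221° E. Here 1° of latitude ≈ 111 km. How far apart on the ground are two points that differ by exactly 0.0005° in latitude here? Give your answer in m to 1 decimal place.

55.5 m

Along a meridian 0.0005° is 0.0005 × 111000 = 55.5 m.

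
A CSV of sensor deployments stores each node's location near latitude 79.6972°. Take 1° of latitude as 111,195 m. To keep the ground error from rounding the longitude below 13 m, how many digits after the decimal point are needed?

At 79.6972° one degree of longitude covers 111195 × cos 79.6972° ≈ 111195 × 0.1789 ≈ 19887.3 m.
N decimal places → at most half a unit in the last place, 0.5 × 10⁻ᴺ° = 19887.3/2 × 10⁻ᴺ m.
Need 0.5 × 19887.3 × 10⁻ᴺ ≤ 13 → 10⁻ᴺ ≤ 1.307e-03, so N ≥ 2.88.
So 3 decimal places suffice (9.94 m); 2 would allow up to 99.4 m.

3 decimal places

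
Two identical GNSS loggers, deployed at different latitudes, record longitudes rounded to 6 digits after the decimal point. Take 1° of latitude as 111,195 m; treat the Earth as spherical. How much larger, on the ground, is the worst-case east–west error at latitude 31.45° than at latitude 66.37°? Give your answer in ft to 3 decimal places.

0.082 ft

Rounding to 6 decimal places leaves the longitude within ±5e-07° of the true value.
At 31.45°: 5e-07° × 111195 × cos 31.45° = 5e-07 × 111195 × 0.8531 ≈ 0.04743 m.
Error at 66.37° = 5e-07° × 111195 × cos 66.37° ≈ 0.055597 × 0.4008 = 0.022285 m.
So the lower-latitude error exceeds the higher by 0.04743 − 0.022285 = 0.025145 m.
Converting: 0.0251449 m × 3.2808 ft/m ≈ 0.082496 ft.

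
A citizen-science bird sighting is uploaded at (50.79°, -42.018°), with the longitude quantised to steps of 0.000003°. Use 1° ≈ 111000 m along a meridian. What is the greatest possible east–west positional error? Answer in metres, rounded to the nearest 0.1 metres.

0.1 metres

With a 0.000003° grid the true value lies within half a step, ±0.000003°/2 = ±1.5e-06°, of the stored one.
Parallels shrink by cos φ, so at 50.79° a degree of longitude is 111000 × 0.6322 ≈ 70170.3 m.
Maximum E–W displacement: 1.5e-06 × 70170.3 = 0.105255 m.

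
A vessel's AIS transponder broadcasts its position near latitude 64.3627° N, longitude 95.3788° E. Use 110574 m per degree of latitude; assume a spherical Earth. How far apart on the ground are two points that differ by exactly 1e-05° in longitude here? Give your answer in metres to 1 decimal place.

0.5 metres

One degree of longitude here spans 110574 × cos 64.3627° = 110574 × 0.4327 ≈ 47842.4 m; 1e-05° of that is 0.478424 m.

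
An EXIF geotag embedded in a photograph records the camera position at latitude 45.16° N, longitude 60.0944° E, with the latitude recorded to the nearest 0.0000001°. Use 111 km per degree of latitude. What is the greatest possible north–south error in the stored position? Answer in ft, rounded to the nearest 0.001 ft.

Rounding to 7 decimal places leaves the latitude within ±5e-08° of the true value.
North–south distance: 5e-08° × 111000 m/° = 0.00555 m.
In feet: 0.00555 m ÷ 0.3048 ≈ 0.018209 ft.

0.018 ft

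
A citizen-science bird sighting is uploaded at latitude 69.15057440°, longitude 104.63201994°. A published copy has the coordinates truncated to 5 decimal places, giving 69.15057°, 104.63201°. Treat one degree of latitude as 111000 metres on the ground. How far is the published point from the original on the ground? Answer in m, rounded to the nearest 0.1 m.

0.6 m

The latitude changed by +0.00000440° and the longitude by +0.00000994°.
N–S: 0.00000440° × 111000 m/° = 0.4884 m.
East–west at this latitude: 0.00000994° × 111000 × cos 69.1506° ≈ 0.00000994 × 39506.4 = 0.392693 m.
Distance: √(0.4884² + 0.392693²) ≈ 0.626692 m.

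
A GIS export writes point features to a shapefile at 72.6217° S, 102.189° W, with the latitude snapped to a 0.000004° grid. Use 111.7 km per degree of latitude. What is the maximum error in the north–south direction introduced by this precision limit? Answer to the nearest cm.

22 cm

With a 0.000004° grid the true value lies within half a step, ±0.000004°/2 = ±2e-06°, of the stored one.
Along the meridian that is 2e-06° × 111700 m/° = 0.2234 m.
That is 0.2234 m = 22.34 cm.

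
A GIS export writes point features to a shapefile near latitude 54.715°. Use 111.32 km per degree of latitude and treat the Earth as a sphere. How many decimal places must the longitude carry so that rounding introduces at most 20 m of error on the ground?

At 54.715° one degree of longitude covers 111320 × cos 54.715° ≈ 111320 × 0.5776 ≈ 64303.3 m.
Rounding to N decimal places gives at most 0.5 × 10⁻ᴺ degrees of error, i.e. 0.5 × 10⁻ᴺ × 64303.3 m.
Need 0.5 × 64303.3 × 10⁻ᴺ ≤ 20 → 10⁻ᴺ ≤ 6.221e-04, so N ≥ 3.21.
N = 3 would give 32.2 m (too coarse); N = 4 gives 3.22 m ≤ 20 m.

4 decimal places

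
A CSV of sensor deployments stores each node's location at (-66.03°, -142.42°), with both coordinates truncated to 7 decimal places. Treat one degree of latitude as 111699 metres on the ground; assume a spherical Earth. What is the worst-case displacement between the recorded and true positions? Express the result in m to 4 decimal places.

Truncating at 7 decimal places can drop up to a full unit in the last place, so each coordinate may be off by as much as 1e-07°.
North–south component: 1e-07° × 111699 = 0.0111699 m.
East–west component at 66.03°: 1e-07° × 111699 × cos 66.03° ≈ 1e-07 × 45378.6 ≈ 0.00453786 m.
Combining orthogonally: (0.0111699² + 0.00453786²)^½ ≈ 0.0120565 m.

0.0121 m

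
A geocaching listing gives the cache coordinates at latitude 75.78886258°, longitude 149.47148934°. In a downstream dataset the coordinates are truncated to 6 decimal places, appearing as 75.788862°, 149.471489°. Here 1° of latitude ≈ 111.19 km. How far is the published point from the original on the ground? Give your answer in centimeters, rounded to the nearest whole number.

The latitude changed by +0.00000058° and the longitude by +0.00000034°.
North–south shift: 0.00000058 × 111190 = 0.0644902 m.
East–west at this latitude: 0.00000034° × 111190 × cos 75.7889° ≈ 0.00000034 × 27296.7 = 0.00928087 m.
Hypotenuse of the two orthogonal shifts: √(0.0644902² + 0.00928087²) = 0.0651546 m.
That is 0.0651546 m = 6.5155 cm.

7 centimeters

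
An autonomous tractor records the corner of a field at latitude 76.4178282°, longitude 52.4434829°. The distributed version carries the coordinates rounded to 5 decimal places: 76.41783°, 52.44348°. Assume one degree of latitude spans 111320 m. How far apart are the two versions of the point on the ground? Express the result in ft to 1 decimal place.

0.7 ft

Δlat = 76.4178282 − 76.41783 = -0.0000018°; Δlon = 52.4434829 − 52.44348 = +0.0000029°.
N–S: -0.0000018° × 111320 m/° = -0.200376 m.
E–W at 76.4178°: 0.0000029° × 111320 × cos 76.4178° = 0.0000029 × 111320 × 0.2348 ≈ 0.0758128 m.
Hypotenuse of the two orthogonal shifts: √(0.200376² + 0.0758128²) = 0.214238 m.
In feet: 0.214238 m ÷ 0.3048 ≈ 0.70288 ft.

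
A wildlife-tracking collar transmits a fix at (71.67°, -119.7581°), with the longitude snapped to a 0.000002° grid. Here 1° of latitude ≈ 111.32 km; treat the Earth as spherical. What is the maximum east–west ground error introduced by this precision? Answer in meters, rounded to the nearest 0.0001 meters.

0.0350 meters

With a 0.000002° grid the true value lies within half a step, ±0.000002°/2 = ±1e-06°, of the stored one.
Parallels shrink by cos φ, so at 71.67° a degree of longitude is 111320 × 0.3145 ≈ 35009 m.
So at most 1e-06° × 35009 ≈ 0.035009 m east–west.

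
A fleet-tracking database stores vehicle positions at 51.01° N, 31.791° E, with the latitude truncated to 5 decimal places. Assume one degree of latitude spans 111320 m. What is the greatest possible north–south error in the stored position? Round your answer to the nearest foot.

4 feet

Truncating at 5 decimal places can drop up to a full unit in the last place, so the latitude may be off by as much as 1e-05°.
North–south distance: 1e-05° × 111320 m/° = 1.1132 m.
In feet: 1.1132 m ÷ 0.3048 ≈ 3.6522 ft.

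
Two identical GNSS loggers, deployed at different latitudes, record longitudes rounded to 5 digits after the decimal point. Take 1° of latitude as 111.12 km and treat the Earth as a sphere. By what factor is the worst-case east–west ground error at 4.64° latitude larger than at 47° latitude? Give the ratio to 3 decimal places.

1.461

Rounding to 5 decimal places leaves the longitude within ±5e-06° of the true value.
Error at 4.64° = 5e-06° × 111120 × cos 4.64° ≈ 0.5556 × 0.9967 = 0.55378 m.
At 47°: 5e-06° × 111120 × cos 47° = 5e-06 × 111120 × 0.6820 ≈ 0.37892 m.
Ratio: 0.55378 / 0.37892 = cos 4.64° / cos 47° ≈ 1.4615.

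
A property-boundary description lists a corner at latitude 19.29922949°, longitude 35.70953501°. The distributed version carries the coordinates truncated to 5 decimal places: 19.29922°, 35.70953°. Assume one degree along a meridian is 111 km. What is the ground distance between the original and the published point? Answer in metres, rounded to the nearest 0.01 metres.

1.18 metres

The latitude changed by +0.00000949° and the longitude by +0.00000501°.
N–S: 0.00000949° × 111000 m/° = 1.05339 m.
East–west at this latitude: 0.00000501° × 111000 × cos 19.2992° ≈ 0.00000501 × 104762 = 0.52486 m.
Distance: √(1.05339² + 0.52486²) ≈ 1.17691 m.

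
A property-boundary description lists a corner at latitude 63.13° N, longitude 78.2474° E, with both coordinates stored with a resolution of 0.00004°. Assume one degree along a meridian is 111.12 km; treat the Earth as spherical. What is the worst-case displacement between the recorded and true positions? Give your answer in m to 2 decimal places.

With a 0.00004° grid the true value lies within half a step, ±0.00004°/2 = ±2e-05°, of the stored one.
N–S: 2e-05° × 111120 m/° = 2.2224 m.
Longitude error → 2e-05 × 111120 × cos 63.13° = 2e-05 × 111120 × 0.4520 ≈ 1.00445 m.
Combining orthogonally: (2.2224² + 1.00445²)^½ ≈ 2.43885 m.

2.44 m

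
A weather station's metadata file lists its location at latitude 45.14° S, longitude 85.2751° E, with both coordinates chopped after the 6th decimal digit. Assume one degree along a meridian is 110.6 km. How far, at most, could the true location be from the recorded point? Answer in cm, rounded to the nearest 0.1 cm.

Truncating at 6 decimal places can drop up to a full unit in the last place, so each coordinate may be off by as much as 1e-06°.
N–S: 1e-06° × 110600 m/° = 0.1106 m.
East–west component at 45.14°: 1e-06° × 110600 × cos 45.14° ≈ 1e-06 × 78014.7 ≈ 0.0780147 m.
Worst case both components are at the extreme and orthogonal: √(0.1106² + 0.0780147²) ≈ 0.135346 m.
That is 0.135346 m = 13.535 cm.

13.5 cm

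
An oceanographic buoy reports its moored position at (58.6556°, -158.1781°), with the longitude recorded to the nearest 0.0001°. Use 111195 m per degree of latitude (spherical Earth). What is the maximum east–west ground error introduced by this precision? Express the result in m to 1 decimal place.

Rounding to 4 decimal places leaves the longitude within ±5e-05° of the true value.
Parallels shrink by cos φ, so at 58.6556° a degree of longitude is 111195 × 0.5202 ≈ 57841.5 m.
So at most 5e-05° × 57841.5 ≈ 2.89208 m east–west.

2.9 m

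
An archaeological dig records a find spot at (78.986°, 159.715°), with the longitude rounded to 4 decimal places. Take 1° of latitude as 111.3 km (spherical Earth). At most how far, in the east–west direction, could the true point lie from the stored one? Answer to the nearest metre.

1 metres

Rounding to 4 decimal places leaves the longitude within ±5e-05° of the true value.
Parallels shrink by cos φ, so at 78.986° a degree of longitude is 111300 × 0.1910 ≈ 21263.7 m.
Maximum E–W displacement: 5e-05 × 21263.7 = 1.06319 m.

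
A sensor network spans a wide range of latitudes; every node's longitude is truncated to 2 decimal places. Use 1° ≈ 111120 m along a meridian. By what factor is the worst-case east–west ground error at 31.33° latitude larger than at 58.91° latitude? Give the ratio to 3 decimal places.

Truncating at 2 decimal places can drop up to a full unit in the last place, so the longitude may be off by as much as 0.01°.
Error at 31.33° = 0.01° × 111120 × cos 31.33° ≈ 1111.2 × 0.8542 = 949.17 m.
Error at 58.91° = 0.01° × 111120 × cos 58.91° ≈ 1111.2 × 0.5164 = 573.81 m.
Ratio: 949.17 / 573.81 = cos 31.33° / cos 58.91° ≈ 1.6542.

1.654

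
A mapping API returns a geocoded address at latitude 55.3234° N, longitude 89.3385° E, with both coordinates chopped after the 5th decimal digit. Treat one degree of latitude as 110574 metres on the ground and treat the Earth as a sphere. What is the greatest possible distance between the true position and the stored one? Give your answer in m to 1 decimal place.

Truncating at 5 decimal places can drop up to a full unit in the last place, so each coordinate may be off by as much as 1e-05°.
North–south component: 1e-05° × 110574 = 1.10574 m.
East–west component at 55.3234°: 1e-05° × 110574 × cos 55.3234° ≈ 1e-05 × 62910.4 ≈ 0.629104 m.
Combining orthogonally: (1.10574² + 0.629104²)^½ ≈ 1.27218 m.

1.3 m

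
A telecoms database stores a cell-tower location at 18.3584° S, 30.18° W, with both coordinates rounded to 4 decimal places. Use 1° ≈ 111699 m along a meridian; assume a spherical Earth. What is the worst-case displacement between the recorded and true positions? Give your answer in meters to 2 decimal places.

Rounding to 4 decimal places leaves each coordinate within ±5e-05° of the true value.
North–south component: 5e-05° × 111699 = 5.58495 m.
E–W at 18.3584°: 5e-05° × 111699 × cos 18.3584° = 5e-05 × 111699 × 0.9491 ≈ 5.3007 m.
The two errors are perpendicular, so the maximum displacement is √(5.58495² + 5.3007²) ≈ 7.69994 m.

7.70 meters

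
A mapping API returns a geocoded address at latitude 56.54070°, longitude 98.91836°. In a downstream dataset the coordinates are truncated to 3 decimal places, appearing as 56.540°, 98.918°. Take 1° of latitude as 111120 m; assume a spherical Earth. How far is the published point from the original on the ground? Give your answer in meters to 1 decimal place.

80.9 meters

The latitude changed by +0.00070° and the longitude by +0.00036°.
N–S: 0.00070° × 111120 m/° = 77.784 m.
East–west at this latitude: 0.00036° × 111120 × cos 56.54° ≈ 0.00036 × 61266.5 = 22.056 m.
Hypotenuse of the two orthogonal shifts: √(77.784² + 22.056²) = 80.8506 m.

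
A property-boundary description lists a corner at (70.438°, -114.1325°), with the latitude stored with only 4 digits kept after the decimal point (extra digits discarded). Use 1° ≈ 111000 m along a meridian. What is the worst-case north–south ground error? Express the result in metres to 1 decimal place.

11.1 metres

Truncating at 4 decimal places can drop up to a full unit in the last place, so the latitude may be off by as much as 0.0001°.
North–south distance: 0.0001° × 111000 m/° = 11.1 m.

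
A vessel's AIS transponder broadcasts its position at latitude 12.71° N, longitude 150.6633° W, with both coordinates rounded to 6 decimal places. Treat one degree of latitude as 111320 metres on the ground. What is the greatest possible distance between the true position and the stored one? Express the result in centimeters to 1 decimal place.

7.8 centimeters

Rounding to 6 decimal places leaves each coordinate within ±5e-07° of the true value.
N–S: 5e-07° × 111320 m/° = 0.05566 m.
Longitude error → 5e-07 × 111320 × cos 12.71° = 5e-07 × 111320 × 0.9755 ≈ 0.0542961 m.
Combining orthogonally: (0.05566² + 0.0542961²)^½ ≈ 0.0777567 m.
That is 0.0777567 m = 7.7757 cm.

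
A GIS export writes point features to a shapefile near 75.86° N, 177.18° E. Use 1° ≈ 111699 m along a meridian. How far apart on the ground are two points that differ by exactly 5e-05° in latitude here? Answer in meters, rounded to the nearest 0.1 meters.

Along a meridian 5e-05° is 5e-05 × 111699 = 5.58495 m.

5.6 meters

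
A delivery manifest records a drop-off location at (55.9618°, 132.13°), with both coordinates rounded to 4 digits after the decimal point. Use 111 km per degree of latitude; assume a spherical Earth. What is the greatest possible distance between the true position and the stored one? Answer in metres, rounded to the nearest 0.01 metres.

Rounding to 4 decimal places leaves each coordinate within ±5e-05° of the true value.
North–south component: 5e-05° × 111000 = 5.55 m.
E–W at 55.9618°: 5e-05° × 111000 × cos 55.9618° = 5e-05 × 111000 × 0.5597 ≈ 3.10659 m.
Combining orthogonally: (5.55² + 3.10659²)^½ ≈ 6.3603 m.

6.36 metres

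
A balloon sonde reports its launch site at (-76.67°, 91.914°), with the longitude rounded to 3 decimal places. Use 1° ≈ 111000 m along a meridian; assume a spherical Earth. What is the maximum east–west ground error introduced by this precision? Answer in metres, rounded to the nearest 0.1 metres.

12.8 metres

Rounding to 3 decimal places leaves the longitude within ±0.0005° of the true value.
At latitude 76.67° a degree of longitude spans 111000 m × cos 76.67° = 111000 × 0.2306 ≈ 25592.1 m.
East–west error: 0.0005° × 25592.1 m/° ≈ 12.796 m.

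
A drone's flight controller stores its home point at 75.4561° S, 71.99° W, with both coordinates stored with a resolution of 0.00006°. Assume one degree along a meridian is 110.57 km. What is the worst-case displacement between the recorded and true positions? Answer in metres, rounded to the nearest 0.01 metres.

3.42 metres

With a 0.00006° grid the true value lies within half a step, ±0.00006°/2 = ±3e-05°, of the stored one.
N–S: 3e-05° × 110570 m/° = 3.3171 m.
East–west component at 75.4561°: 3e-05° × 110570 × cos 75.4561° ≈ 3e-05 × 27766.5 ≈ 0.832996 m.
The two errors are perpendicular, so the maximum displacement is √(3.3171² + 0.832996²) ≈ 3.42009 m.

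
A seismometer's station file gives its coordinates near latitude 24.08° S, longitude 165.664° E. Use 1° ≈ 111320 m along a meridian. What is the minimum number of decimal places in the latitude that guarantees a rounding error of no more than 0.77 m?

5

One degree of latitude covers 111320 m.
N decimal places → at most half a unit in the last place, 0.5 × 10⁻ᴺ° = 111320/2 × 10⁻ᴺ m.
Setting 55660 × 10⁻ᴺ ≤ 0.77 gives 10ᴺ ≥ 7.229e+04, i.e. N ≥ 4.86.
At 4 places the error can reach 5.57 m, but 5 places keeps it to 0.557 m.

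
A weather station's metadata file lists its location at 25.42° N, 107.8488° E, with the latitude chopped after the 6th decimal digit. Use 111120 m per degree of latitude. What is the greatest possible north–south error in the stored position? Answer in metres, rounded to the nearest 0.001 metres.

0.111 metres

Truncating at 6 decimal places can drop up to a full unit in the last place, so the latitude may be off by as much as 1e-06°.
Along the meridian that is 1e-06° × 111120 m/° = 0.11112 m.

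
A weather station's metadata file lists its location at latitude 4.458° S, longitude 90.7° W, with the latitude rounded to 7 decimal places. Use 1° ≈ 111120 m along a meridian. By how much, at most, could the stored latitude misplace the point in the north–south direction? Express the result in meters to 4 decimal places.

Rounding to 7 decimal places leaves the latitude within ±5e-08° of the true value.
Along the meridian that is 5e-08° × 111120 m/° = 0.005556 m.

0.0056 meters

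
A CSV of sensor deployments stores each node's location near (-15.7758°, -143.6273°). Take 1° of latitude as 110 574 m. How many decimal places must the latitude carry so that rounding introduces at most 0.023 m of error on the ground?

One degree of latitude covers 110574 m.
With N decimal places the half-ulp bound is 0.5·10⁻ᴺ°, or 0.5·10⁻ᴺ × 110574 m on the ground.
Setting 55287 × 10⁻ᴺ ≤ 0.023 gives 10ᴺ ≥ 2.404e+06, i.e. N ≥ 6.38.
At 6 places the error can reach 0.0553 m, but 7 places keeps it to 0.00553 m.

7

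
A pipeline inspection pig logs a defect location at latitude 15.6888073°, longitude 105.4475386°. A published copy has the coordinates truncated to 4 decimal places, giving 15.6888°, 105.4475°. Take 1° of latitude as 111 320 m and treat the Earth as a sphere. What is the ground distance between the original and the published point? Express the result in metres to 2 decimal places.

The latitude changed by +0.0000073° and the longitude by +0.0000386°.
N–S: 0.0000073° × 111320 m/° = 0.812636 m.
E–W at 15.6888°: 0.0000386° × 111320 × cos 15.6888° = 0.0000386 × 111320 × 0.9627 ≈ 4.13687 m.
Hypotenuse of the two orthogonal shifts: √(0.812636² + 4.13687²) = 4.21593 m.

4.22 metres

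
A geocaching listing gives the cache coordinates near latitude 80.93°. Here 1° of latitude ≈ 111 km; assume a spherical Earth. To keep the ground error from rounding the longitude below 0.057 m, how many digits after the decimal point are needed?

At 80.93° one degree of longitude covers 111000 × cos 80.93° ≈ 111000 × 0.1576 ≈ 17498.2 m.
Rounding to N decimal places gives at most 0.5 × 10⁻ᴺ degrees of error, i.e. 0.5 × 10⁻ᴺ × 17498.2 m.
Setting 8749.08 × 10⁻ᴺ ≤ 0.057 gives 10ᴺ ≥ 1.535e+05, i.e. N ≥ 5.19.
So 6 decimal places suffice (0.00875 m); 5 would allow up to 0.0875 m.

6 decimal places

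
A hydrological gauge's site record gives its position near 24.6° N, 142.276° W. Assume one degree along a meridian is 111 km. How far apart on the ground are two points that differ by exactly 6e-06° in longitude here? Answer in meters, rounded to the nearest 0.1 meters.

6e-06° of longitude at 24.6° is 6e-06 × 111000 × cos 24.6° ≈ 6e-06 × 100925 = 0.605551 m.

0.6 meters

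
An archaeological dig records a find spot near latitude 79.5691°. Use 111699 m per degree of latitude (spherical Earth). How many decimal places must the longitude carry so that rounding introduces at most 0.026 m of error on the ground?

6 decimal places

At 79.5691° one degree of longitude covers 111699 × cos 79.5691° ≈ 111699 × 0.1810 ≈ 20223.1 m.
N decimal places → at most half a unit in the last place, 0.5 × 10⁻ᴺ° = 20223.1/2 × 10⁻ᴺ m.
Setting 10111.5 × 10⁻ᴺ ≤ 0.026 gives 10ᴺ ≥ 3.889e+05, i.e. N ≥ 5.59.
N = 5 would give 0.101 m (too coarse); N = 6 gives 0.0101 m ≤ 0.026 m.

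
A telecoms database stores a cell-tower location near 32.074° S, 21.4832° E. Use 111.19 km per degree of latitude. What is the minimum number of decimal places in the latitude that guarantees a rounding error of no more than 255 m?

3 decimal places

One degree of latitude covers 111190 m.
With N decimal places the half-ulp bound is 0.5·10⁻ᴺ°, or 0.5·10⁻ᴺ × 111190 m on the ground.
Setting 55595 × 10⁻ᴺ ≤ 255 gives 10ᴺ ≥ 218, i.e. N ≥ 2.34.
So 3 decimal places suffice (55.6 m); 2 would allow up to 556 m.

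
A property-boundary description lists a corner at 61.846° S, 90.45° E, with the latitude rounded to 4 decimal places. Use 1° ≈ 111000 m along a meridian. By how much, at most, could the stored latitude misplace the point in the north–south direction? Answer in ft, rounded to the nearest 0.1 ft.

Rounding to 4 decimal places leaves the latitude within ±5e-05° of the true value.
So the N–S error is at most 5e-05 × 111000 = 5.55 m.
Converting: 5.55 m × 3.2808 ft/m ≈ 18.209 ft.

18.2 ft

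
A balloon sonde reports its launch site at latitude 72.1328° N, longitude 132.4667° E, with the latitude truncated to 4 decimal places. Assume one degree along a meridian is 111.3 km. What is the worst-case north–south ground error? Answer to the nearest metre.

Truncating at 4 decimal places can drop up to a full unit in the last place, so the latitude may be off by as much as 0.0001°.
So the N–S error is at most 0.0001 × 111300 = 11.13 m.

11 metres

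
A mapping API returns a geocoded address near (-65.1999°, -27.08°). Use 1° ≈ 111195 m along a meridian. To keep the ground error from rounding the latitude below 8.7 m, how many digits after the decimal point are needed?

One degree of latitude covers 111195 m.
N decimal places → at most half a unit in the last place, 0.5 × 10⁻ᴺ° = 111195/2 × 10⁻ᴺ m.
Setting 55597.5 × 10⁻ᴺ ≤ 8.7 gives 10ᴺ ≥ 6391, i.e. N ≥ 3.81.
N = 3 would give 55.6 m (too coarse); N = 4 gives 5.56 m ≤ 8.7 m.

4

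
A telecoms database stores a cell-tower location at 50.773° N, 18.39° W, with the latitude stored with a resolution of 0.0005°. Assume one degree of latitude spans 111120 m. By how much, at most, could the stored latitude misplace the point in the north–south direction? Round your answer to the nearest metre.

With a 0.0005° grid the true value lies within half a step, ±0.0005°/2 = ±0.00025°, of the stored one.
So the N–S error is at most 0.00025 × 111120 = 27.78 m.

28 metres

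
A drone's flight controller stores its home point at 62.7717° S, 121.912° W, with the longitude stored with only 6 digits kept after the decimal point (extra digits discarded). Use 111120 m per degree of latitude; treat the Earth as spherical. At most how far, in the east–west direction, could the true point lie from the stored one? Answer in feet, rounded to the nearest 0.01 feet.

Truncating at 6 decimal places can drop up to a full unit in the last place, so the longitude may be off by as much as 1e-06°.
At latitude 62.7717° a degree of longitude spans 111120 m × cos 62.7717° = 111120 × 0.4575 ≈ 50841.5 m.
So at most 1e-06° × 50841.5 ≈ 0.0508415 m east–west.
Converting: 0.0508415 m × 3.2808 ft/m ≈ 0.1668 ft.

0.17 feet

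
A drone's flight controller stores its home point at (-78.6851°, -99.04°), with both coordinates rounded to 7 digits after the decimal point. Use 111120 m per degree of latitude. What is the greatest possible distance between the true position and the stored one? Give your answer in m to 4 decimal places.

Rounding to 7 decimal places leaves each coordinate within ±5e-08° of the true value.
North–south component: 5e-08° × 111120 = 0.005556 m.
East–west component at 78.6851°: 5e-08° × 111120 × cos 78.6851° ≈ 5e-08 × 21801.9 ≈ 0.00109009 m.
The two errors are perpendicular, so the maximum displacement is √(0.005556² + 0.00109009²) ≈ 0.00566193 m.

0.0057 m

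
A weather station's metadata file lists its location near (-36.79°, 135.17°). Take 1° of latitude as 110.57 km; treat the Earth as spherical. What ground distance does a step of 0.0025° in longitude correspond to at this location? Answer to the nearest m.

0.0025° of longitude at 36.79° is 0.0025 × 110570 × cos 36.79° ≈ 0.0025 × 88548.4 = 221.371 m.

221 m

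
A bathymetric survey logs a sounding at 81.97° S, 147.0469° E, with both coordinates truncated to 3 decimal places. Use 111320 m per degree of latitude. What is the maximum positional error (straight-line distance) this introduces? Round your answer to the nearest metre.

112 metres

Truncating at 3 decimal places can drop up to a full unit in the last place, so each coordinate may be off by as much as 0.001°.
North–south component: 0.001° × 111320 = 111.32 m.
Longitude error → 0.001 × 111320 × cos 81.97° = 0.001 × 111320 × 0.1397 ≈ 15.5505 m.
The two errors are perpendicular, so the maximum displacement is √(111.32² + 15.5505²) ≈ 112.401 m.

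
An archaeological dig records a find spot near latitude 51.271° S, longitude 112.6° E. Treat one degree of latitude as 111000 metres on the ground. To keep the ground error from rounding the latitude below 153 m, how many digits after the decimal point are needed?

3 decimal places

One degree of latitude covers 111000 m.
N decimal places → at most half a unit in the last place, 0.5 × 10⁻ᴺ° = 111000/2 × 10⁻ᴺ m.
Setting 55500 × 10⁻ᴺ ≤ 153 gives 10ᴺ ≥ 362.7, i.e. N ≥ 2.56.
So 3 decimal places suffice (55.5 m); 2 would allow up to 555 m.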